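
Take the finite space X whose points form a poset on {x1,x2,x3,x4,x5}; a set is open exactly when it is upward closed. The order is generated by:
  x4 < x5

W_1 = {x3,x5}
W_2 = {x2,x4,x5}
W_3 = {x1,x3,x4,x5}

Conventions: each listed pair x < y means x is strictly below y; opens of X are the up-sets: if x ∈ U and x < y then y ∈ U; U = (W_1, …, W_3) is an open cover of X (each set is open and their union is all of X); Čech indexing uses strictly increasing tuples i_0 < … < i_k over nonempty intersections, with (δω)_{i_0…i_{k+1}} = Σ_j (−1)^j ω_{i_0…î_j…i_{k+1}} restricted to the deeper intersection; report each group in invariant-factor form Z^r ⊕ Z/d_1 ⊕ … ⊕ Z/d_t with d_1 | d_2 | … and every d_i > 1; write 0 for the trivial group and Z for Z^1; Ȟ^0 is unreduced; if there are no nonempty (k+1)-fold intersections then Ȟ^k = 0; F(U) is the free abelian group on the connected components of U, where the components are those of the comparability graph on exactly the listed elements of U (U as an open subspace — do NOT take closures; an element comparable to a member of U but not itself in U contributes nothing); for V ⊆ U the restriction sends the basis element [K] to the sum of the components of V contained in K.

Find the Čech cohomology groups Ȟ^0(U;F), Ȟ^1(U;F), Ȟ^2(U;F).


nerve of the cover:
  W12={x5} W13={x3,x5} W23={x4,x5}
  W123={x5}
components per intersection:
  W1: {x3} {x5}
  W2: {x2} {x4,x5}
  W3: {x1} {x3} {x4,x5}
  W12: {x5}
  W13: {x3} {x5}
  W23: {x4,x5}
  W123: {x5}
C dims 7,4,1; δ0: rk 3, SNF 1^3; δ1: rk 1, SNF 1^1
Ȟ^0 = (7 − 3) − 0 = 4, so Ȟ^0 ≅ Z^4
Ȟ^1 = (4 − 1) − 3 = 0, so Ȟ^1 ≅ 0
Ȟ^2 = (1 − 0) − 1 = 0, so Ȟ^2 ≅ 0

Ȟ^0 = Z^4,  Ȟ^1 = 0,  Ȟ^2 = 0


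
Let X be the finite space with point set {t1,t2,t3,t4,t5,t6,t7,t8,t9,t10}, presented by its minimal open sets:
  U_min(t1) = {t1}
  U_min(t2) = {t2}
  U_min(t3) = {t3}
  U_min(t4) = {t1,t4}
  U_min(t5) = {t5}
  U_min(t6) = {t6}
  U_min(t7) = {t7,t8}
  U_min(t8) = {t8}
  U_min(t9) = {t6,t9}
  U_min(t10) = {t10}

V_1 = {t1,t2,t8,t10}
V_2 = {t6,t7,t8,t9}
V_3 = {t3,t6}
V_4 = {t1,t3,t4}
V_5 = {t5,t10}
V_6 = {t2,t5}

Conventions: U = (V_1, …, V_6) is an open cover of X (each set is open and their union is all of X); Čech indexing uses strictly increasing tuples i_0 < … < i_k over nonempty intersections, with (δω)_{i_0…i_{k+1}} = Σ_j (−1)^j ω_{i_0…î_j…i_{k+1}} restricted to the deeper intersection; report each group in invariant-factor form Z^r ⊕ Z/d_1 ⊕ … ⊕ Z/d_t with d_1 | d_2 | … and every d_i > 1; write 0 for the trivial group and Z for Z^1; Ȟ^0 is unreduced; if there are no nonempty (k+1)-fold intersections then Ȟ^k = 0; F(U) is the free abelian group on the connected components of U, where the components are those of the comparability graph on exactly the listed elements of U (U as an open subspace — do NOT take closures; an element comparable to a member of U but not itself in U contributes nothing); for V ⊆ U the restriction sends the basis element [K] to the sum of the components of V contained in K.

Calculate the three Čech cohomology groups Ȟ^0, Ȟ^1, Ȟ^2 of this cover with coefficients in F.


Ȟ^0(U;F) ≅ Z^7, Ȟ^1(U;F) ≅ 0, Ȟ^2(U;F) ≅ 0

nonempty intersections:
  V12={t8} V14={t1} V15={t10} V16={t2} V23={t6} V34={t3} V56={t5}
components per intersection:
  V1: {t1} {t2} {t8} {t10}
  V2: {t6,t9} {t7,t8}
  V3: {t3} {t6}
  V4: {t1,t4} {t3}
  V5: {t5} {t10}
  V6: {t2} {t5}
  V12: {t8}
  V14: {t1}
  V15: {t10}
  V16: {t2}
  V23: {t6}
  V34: {t3}
  V56: {t5}
C dims 14,7; δ0: rk 7, SNF 1^7
Ȟ^0: (14−7)−0=7 ⇒ Z^7
Ȟ^1: (7−0)−7=0 ⇒ 0
Ȟ^2: (0−0)−0=0 ⇒ 0


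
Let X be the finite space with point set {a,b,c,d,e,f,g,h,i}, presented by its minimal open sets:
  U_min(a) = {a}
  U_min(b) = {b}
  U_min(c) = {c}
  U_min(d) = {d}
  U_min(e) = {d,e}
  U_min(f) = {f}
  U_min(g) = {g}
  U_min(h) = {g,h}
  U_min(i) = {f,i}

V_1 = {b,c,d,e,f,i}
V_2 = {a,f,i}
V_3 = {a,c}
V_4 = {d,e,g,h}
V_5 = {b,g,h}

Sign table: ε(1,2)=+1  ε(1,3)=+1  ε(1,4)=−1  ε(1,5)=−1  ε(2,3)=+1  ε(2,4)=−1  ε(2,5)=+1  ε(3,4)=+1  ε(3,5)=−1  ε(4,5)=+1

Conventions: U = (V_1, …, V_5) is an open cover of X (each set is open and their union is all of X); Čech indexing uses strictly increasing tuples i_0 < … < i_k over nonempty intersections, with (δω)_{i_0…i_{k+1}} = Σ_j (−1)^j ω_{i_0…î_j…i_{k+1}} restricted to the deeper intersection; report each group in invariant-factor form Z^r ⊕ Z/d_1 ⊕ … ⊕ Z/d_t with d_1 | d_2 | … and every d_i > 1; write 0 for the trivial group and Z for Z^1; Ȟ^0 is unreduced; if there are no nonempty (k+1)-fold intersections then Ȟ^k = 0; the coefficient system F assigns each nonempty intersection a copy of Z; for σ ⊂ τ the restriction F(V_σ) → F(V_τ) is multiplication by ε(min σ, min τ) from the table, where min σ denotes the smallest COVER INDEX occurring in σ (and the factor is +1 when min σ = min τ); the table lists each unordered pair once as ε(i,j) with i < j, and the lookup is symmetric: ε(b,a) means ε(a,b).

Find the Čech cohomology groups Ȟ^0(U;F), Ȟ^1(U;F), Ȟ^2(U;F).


nonempty intersections:
  V12={f,i} V13={c} V14={d,e} V15={b} V23={a} V45={g,h}
C dims 5,6; δ0: rk 4, SNF 1^4
Ȟ^0: (5−4)−0=1 ⇒ Z
Ȟ^1: (6−0)−4=2 ⇒ Z^2
Ȟ^2: (0−0)−0=0 ⇒ 0

Ȟ^0(U;F) ≅ Z, Ȟ^1(U;F) ≅ Z^2, Ȟ^2(U;F) ≅ 0


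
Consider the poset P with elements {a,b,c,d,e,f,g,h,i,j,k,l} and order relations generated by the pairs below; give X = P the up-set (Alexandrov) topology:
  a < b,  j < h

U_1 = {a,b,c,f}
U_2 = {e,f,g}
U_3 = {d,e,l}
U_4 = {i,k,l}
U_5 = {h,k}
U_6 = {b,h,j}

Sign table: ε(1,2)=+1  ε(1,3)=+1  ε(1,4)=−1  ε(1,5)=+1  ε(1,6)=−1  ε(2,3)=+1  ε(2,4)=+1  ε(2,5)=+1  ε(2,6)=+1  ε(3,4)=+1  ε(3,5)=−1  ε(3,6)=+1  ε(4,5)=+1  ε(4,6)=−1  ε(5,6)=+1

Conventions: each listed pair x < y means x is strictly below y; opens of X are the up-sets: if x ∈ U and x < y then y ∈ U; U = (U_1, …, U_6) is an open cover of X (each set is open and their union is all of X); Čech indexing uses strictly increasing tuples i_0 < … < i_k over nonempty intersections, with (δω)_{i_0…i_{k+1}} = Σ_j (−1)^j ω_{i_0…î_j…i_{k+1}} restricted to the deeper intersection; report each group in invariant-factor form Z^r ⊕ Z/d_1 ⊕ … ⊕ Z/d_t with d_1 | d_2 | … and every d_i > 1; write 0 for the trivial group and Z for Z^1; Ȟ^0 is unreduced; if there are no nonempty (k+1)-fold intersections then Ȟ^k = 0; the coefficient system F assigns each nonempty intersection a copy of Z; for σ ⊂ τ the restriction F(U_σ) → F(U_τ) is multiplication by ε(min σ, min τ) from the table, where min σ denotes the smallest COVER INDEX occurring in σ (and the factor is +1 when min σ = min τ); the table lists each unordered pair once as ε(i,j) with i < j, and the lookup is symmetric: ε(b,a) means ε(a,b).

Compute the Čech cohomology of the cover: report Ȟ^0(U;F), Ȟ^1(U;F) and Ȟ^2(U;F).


Ȟ^0 ≅ 0; Ȟ^1 ≅ Z/2; Ȟ^2 ≅ 0

nerve simplices:
  U12={f} U16={b} U23={e} U34={l} U45={k} U56={h}
C dims 6,6; δ0: rk 6, SNF 1^5·2
degree 0: 6−6−0 = 0 → Ȟ^0 ≅ 0
degree 1: 6−0−6 = 0 plus torsion [2] → Ȟ^1 ≅ Z/2
degree 2: 0−0−0 = 0 → Ȟ^2 ≅ 0


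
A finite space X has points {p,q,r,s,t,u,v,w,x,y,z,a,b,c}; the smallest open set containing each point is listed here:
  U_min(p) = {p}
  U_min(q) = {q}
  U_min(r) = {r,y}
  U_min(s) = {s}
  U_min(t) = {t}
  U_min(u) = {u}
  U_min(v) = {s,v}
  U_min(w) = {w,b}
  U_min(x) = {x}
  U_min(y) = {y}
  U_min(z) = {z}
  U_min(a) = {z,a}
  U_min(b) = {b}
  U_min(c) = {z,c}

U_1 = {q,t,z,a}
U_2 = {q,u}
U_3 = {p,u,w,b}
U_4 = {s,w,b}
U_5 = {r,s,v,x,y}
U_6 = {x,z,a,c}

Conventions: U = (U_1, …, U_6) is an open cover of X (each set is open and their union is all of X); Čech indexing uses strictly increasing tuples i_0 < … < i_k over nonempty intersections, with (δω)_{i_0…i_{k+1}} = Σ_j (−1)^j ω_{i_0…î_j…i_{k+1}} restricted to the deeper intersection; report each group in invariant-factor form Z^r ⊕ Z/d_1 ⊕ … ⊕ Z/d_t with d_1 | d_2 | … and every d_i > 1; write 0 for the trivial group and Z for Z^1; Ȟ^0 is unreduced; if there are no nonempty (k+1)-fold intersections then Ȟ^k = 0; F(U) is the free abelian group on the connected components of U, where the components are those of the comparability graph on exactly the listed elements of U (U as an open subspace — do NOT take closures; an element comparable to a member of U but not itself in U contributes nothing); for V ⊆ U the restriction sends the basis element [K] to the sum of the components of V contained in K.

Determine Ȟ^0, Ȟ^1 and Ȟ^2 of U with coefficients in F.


nonempty intersections:
  U12={q} U16={z,a} U23={u} U34={w,b} U45={s} U56={x}
components per intersection:
  U1: {q} {t} {z,a}
  U2: {q} {u}
  U3: {p} {u} {w,b}
  U4: {s} {w,b}
  U5: {r,y} {s,v} {x}
  U6: {x} {z,a,c}
  U12: {q}
  U16: {z,a}
  U23: {u}
  U34: {w,b}
  U45: {s}
  U56: {x}
C dims 15,6; δ0: rk 6, SNF 1^6
Ȟ^0: (15−6)−0=9 ⇒ Z^9
Ȟ^1: (6−0)−6=0 ⇒ 0
Ȟ^2: (0−0)−0=0 ⇒ 0

Ȟ^0 = Z^9, Ȟ^1 = 0, Ȟ^2 = 0


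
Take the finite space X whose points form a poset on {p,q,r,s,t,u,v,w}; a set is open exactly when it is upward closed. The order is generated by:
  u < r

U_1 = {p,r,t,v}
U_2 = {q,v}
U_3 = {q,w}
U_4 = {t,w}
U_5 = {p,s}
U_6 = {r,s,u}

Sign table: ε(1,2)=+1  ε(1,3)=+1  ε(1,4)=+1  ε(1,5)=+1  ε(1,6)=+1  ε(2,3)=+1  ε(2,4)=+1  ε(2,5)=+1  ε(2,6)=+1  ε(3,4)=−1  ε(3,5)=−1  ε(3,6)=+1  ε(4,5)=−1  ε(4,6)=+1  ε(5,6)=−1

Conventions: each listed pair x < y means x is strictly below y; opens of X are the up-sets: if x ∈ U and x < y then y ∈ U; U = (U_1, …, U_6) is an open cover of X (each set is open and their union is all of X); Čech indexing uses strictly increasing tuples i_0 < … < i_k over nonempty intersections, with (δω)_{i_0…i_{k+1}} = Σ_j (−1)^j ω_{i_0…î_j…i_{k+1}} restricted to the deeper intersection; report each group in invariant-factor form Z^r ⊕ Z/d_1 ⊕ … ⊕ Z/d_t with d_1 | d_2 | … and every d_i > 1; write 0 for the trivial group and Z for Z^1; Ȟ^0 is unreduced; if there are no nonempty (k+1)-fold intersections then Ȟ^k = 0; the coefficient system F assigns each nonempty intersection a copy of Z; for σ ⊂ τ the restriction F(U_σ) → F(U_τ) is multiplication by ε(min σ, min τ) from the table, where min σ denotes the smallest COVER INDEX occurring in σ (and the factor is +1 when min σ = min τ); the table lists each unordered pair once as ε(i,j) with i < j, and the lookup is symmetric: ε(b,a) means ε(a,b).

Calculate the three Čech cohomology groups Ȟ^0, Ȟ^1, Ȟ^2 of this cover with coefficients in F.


Ȟ^0 ≅ 0,  Ȟ^1 ≅ Z ⊕ Z/2,  Ȟ^2 ≅ 0

cover nerve:
  U12={v} U14={t} U15={p} U16={r} U23={q} U34={w} U56={s}
C dims 6,7; δ0: rk 6, SNF 1^5·2
Ȟ^0: (6−6)−0=0 ⇒ 0
Ȟ^1: (7−0)−6=1 plus torsion [2] ⇒ Z ⊕ Z/2
Ȟ^2: (0−0)−0=0 ⇒ 0


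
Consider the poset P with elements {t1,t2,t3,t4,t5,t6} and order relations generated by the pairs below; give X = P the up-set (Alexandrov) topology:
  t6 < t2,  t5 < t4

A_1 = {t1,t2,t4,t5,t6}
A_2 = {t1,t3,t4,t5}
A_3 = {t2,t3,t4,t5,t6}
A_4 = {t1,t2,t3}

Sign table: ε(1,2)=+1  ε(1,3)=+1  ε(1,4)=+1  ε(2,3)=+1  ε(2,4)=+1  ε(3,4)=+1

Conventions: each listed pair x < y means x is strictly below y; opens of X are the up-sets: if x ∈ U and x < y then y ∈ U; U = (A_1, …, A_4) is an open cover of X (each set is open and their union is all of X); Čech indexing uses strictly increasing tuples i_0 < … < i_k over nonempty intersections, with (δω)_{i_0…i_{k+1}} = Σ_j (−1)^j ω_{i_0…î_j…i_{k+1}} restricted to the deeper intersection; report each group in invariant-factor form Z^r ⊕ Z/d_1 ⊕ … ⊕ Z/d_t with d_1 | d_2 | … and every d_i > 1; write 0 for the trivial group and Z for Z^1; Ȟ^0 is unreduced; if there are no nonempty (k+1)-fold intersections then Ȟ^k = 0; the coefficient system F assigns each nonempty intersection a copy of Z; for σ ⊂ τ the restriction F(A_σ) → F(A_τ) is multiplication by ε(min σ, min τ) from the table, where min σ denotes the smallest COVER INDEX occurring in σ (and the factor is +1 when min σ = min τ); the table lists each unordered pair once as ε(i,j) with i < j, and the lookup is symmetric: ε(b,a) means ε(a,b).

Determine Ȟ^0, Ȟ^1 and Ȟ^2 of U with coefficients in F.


Ȟ^0 ≅ Z, Ȟ^1 ≅ 0, Ȟ^2 ≅ Z

cover nerve:
  A12={t1,t4,t5} A13={t2,t4,t5,t6} A14={t1,t2} A23={t3,t4,t5} A24={t1,t3} A34={t2,t3}
  A123={t4,t5} A124={t1} A134={t2} A234={t3}
C dims 4,6,4; δ0: rk 3, SNF 1^3; δ1: rk 3, SNF 1^3
Ȟ^0: (4−3)−0=1 ⇒ Z
Ȟ^1: (6−3)−3=0 ⇒ 0
Ȟ^2: (4−0)−3=1 ⇒ Z


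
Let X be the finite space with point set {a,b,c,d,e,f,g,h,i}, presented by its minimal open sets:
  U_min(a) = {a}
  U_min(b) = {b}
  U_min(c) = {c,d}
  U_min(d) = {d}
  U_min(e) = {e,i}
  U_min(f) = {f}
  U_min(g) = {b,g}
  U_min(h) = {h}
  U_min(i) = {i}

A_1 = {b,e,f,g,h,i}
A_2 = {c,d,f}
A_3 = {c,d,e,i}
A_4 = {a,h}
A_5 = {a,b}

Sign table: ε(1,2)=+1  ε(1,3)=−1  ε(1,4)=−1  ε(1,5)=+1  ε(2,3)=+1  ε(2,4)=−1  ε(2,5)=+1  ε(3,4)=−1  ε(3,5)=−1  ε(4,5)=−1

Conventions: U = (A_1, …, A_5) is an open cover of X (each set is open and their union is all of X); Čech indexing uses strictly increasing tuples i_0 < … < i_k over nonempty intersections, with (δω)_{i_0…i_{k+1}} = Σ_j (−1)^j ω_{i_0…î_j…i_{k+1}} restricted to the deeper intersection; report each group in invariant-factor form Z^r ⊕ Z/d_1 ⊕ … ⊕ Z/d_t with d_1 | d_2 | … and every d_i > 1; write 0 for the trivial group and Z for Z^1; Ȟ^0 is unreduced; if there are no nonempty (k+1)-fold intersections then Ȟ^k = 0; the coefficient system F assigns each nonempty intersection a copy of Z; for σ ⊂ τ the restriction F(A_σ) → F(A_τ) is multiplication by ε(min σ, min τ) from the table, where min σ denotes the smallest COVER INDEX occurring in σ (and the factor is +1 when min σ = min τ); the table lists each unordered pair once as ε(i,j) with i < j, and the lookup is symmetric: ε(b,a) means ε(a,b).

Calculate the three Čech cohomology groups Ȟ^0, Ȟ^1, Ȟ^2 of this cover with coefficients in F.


Ȟ^0(U;F) ≅ 0, Ȟ^1(U;F) ≅ Z ⊕ Z/2, Ȟ^2(U;F) ≅ 0

nerve simplices:
  A12={f} A13={e,i} A14={h} A15={b} A23={c,d} A45={a}
C dims 5,6; δ0: rk 5, SNF 1^4·2
degree 0: 5−5−0 = 0 → Ȟ^0 ≅ 0
degree 1: 6−0−5 = 1 plus torsion [2] → Ȟ^1 ≅ Z ⊕ Z/2
degree 2: 0−0−0 = 0 → Ȟ^2 ≅ 0


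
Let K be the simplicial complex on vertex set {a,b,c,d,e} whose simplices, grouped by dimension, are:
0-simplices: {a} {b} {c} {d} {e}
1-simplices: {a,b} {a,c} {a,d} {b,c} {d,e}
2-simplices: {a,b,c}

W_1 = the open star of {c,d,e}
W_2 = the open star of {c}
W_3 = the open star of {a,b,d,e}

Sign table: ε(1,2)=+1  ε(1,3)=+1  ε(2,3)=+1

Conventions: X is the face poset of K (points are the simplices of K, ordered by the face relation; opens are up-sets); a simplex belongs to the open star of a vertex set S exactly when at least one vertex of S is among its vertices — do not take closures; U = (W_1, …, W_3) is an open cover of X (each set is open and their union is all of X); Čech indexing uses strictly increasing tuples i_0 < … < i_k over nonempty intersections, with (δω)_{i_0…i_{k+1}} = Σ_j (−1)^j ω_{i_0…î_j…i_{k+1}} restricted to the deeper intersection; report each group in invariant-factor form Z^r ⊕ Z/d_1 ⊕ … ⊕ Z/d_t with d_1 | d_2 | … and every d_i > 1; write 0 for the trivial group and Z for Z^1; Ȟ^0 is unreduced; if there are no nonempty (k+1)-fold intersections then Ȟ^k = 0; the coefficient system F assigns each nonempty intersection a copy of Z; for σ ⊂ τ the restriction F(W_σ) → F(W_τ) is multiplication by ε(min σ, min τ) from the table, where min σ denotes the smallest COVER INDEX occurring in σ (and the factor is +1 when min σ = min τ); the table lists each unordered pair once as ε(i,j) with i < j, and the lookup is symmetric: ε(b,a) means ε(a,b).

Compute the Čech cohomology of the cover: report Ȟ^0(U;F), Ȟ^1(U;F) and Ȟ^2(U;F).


Ȟ^0(U;F) ≅ Z, Ȟ^1(U;F) ≅ 0, Ȟ^2(U;F) ≅ 0

cover nerve:
  W1={{c},{d},{e},{a,c},{a,d},{b,c},{d,e},{a,b,c}} W2={{c},{a,c},{b,c},{a,b,c}} W3={{a},{b},{d},{e},{a,b},{a,c},{a,d},{b,c},{d,e},{a,b,c}}
  W12={{c},{a,c},{b,c},{a,b,c}} W13={{d},{e},{a,c},{a,d},{b,c},{d,e},{a,b,c}} W23={{a,c},{b,c},{a,b,c}}
  W123={{a,c},{b,c},{a,b,c}}
C dims 3,3,1; δ0: rk 2, SNF 1^2; δ1: rk 1, SNF 1^1
Ȟ^0: (3−2)−0=1 ⇒ Z
Ȟ^1: (3−1)−2=0 ⇒ 0
Ȟ^2: (1−0)−1=0 ⇒ 0


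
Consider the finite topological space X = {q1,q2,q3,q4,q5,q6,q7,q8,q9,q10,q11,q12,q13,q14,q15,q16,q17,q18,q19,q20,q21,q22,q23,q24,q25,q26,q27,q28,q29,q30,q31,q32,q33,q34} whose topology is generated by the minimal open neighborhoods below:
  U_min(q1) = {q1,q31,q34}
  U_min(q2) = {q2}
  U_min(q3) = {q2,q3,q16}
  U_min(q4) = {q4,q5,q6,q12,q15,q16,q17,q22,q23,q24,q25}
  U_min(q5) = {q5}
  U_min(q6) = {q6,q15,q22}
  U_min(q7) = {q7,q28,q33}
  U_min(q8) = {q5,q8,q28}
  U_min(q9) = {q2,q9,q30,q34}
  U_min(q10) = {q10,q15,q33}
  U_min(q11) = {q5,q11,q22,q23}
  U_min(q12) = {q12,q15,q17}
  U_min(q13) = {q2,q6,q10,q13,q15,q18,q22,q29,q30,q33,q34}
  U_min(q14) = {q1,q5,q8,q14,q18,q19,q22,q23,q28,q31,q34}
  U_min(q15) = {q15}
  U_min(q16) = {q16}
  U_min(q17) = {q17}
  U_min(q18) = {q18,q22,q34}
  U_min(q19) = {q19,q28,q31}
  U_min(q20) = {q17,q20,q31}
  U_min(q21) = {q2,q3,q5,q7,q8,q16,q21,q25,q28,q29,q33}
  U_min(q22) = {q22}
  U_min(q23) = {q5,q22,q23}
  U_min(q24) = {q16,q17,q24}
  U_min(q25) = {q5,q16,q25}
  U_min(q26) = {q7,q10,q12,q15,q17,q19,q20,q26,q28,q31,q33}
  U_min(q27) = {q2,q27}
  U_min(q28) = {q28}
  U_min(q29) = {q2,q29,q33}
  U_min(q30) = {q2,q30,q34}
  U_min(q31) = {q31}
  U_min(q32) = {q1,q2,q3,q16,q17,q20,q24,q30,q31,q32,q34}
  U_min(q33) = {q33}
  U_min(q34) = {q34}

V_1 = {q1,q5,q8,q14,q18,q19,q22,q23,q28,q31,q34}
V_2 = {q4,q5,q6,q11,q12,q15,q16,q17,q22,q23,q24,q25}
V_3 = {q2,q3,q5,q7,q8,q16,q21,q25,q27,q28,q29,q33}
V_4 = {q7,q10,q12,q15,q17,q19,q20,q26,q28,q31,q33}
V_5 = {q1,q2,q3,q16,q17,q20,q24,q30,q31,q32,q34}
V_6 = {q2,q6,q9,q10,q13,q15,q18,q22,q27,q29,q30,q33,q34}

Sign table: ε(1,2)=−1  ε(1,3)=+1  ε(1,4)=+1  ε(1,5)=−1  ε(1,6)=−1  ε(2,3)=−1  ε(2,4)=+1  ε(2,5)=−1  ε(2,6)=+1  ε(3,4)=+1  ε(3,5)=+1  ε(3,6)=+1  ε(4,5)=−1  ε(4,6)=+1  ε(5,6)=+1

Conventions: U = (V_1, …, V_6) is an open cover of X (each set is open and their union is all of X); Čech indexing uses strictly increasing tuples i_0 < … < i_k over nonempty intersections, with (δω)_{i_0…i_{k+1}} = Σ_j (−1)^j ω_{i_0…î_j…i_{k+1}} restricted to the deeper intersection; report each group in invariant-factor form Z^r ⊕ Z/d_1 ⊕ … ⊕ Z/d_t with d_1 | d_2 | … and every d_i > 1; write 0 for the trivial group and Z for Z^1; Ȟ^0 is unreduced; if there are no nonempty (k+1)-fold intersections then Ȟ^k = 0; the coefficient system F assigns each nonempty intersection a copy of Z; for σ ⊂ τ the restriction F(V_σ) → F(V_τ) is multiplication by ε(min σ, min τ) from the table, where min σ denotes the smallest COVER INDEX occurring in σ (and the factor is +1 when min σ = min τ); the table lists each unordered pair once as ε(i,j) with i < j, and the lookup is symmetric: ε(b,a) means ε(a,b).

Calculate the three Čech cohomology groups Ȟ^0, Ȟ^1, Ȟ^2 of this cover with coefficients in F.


Ȟ^0 ≅ 0, Ȟ^1 ≅ Z/2, Ȟ^2 ≅ Z

nerve of the cover:
  V12={q5,q22,q23} V13={q5,q8,q28} V14={q19,q28,q31} V15={q1,q31,q34} V16={q18,q22,q34} V23={q5,q16,q25} V24={q12,q15,q17} V25={q16,q17,q24} V26={q6,q15,q22} V34={q7,q28,q33} V35={q2,q3,q16} V36={q2,q27,q29,q33} V45={q17,q20,q31} V46={q10,q15,q33} V56={q2,q30,q34}
  V123={q5} V126={q22} V134={q28} V145={q31} V156={q34} V235={q16} V245={q17} V246={q15} V346={q33} V356={q2}
C dims 6,15,10; δ0: rk 6, SNF 1^5·2; δ1: rk 9, SNF 1^9
Ȟ^0 = (6 − 6) − 0 = 0, so Ȟ^0 ≅ 0
Ȟ^1 = (15 − 9) − 6 = 0 plus torsion [2], so Ȟ^1 ≅ Z/2
Ȟ^2 = (10 − 0) − 9 = 1, so Ȟ^2 ≅ Z


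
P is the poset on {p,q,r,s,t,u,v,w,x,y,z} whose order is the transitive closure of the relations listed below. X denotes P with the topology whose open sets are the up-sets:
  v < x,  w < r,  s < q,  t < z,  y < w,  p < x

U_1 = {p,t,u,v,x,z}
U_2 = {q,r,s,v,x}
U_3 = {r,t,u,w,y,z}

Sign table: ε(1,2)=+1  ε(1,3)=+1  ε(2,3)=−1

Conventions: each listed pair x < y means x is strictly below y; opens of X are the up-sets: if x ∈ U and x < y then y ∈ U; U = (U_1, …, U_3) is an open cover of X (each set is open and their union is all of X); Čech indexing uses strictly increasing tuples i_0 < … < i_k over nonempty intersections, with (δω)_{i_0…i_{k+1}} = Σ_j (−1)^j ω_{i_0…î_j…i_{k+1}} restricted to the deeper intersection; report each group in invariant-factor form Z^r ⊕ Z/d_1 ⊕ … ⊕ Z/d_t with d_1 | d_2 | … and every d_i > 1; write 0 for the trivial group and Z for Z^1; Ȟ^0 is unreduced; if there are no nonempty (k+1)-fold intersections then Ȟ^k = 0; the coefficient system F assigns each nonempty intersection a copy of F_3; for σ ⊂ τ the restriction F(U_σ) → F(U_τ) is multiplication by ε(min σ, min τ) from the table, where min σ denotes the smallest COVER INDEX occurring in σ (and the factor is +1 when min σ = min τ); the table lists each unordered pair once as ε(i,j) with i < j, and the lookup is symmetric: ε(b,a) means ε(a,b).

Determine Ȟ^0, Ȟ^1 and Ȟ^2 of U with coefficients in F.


Ȟ^0(U;F) ≅ 0, Ȟ^1(U;F) ≅ 0 and Ȟ^2(U;F) ≅ 0

cover nerve:
  U12={v,x} U13={t,u,z} U23={r}
C dims 3,3; δ0: rk_F3 3
Ȟ^0: (3−3)−0=0 ⇒ 0
Ȟ^1: (3−0)−3=0 ⇒ 0
Ȟ^2: (0−0)−0=0 ⇒ 0


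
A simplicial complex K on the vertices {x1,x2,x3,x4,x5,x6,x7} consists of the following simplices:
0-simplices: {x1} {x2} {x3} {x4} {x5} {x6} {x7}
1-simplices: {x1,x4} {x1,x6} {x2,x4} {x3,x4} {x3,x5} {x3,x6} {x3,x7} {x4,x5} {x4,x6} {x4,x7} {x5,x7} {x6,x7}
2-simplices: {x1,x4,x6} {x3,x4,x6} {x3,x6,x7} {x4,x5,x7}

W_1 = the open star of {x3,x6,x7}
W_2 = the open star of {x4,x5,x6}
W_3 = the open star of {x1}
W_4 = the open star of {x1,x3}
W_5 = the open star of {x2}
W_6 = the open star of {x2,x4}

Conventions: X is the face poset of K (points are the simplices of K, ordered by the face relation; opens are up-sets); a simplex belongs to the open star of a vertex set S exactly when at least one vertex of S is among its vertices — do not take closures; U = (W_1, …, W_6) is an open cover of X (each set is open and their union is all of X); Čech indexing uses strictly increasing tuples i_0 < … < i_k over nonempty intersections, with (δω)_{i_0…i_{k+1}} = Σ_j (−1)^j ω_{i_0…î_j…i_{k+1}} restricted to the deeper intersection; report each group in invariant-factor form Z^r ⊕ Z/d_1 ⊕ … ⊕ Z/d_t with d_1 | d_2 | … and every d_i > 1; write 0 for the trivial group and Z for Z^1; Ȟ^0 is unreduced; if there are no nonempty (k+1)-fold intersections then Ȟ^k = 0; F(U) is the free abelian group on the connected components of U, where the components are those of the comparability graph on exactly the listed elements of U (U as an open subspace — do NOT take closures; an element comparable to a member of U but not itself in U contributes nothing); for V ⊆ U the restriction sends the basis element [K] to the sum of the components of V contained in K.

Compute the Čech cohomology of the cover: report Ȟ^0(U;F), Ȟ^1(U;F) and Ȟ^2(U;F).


intersection data:
  W1={{x3},{x6},{x7},{x1,x6},{x3,x4},{x3,x5},{x3,x6},{x3,x7},{x4,x6},{x4,x7},{x5,x7},{x6,x7},{x1,x4,x6},{x3,x4,x6},{x3,x6,x7},{x4,x5,x7}} W2={{x4},{x5},{x6},{x1,x4},{x1,x6},{x2,x4},{x3,x4},{x3,x5},{x3,x6},{x4,x5},{x4,x6},{x4,x7},{x5,x7},{x6,x7},{x1,x4,x6},{x3,x4,x6},{x3,x6,x7},{x4,x5,x7}} W3={{x1},{x1,x4},{x1,x6},{x1,x4,x6}} W4={{x1},{x3},{x1,x4},{x1,x6},{x3,x4},{x3,x5},{x3,x6},{x3,x7},{x1,x4,x6},{x3,x4,x6},{x3,x6,x7}} W5={{x2},{x2,x4}} W6={{x2},{x4},{x1,x4},{x2,x4},{x3,x4},{x4,x5},{x4,x6},{x4,x7},{x1,x4,x6},{x3,x4,x6},{x4,x5,x7}}
  W12={{x6},{x1,x6},{x3,x4},{x3,x5},{x3,x6},{x4,x6},{x4,x7},{x5,x7},{x6,x7},{x1,x4,x6},{x3,x4,x6},{x3,x6,x7},{x4,x5,x7}} W13={{x1,x6},{x1,x4,x6}} W14={{x3},{x1,x6},{x3,x4},{x3,x5},{x3,x6},{x3,x7},{x1,x4,x6},{x3,x4,x6},{x3,x6,x7}} W16={{x3,x4},{x4,x6},{x4,x7},{x1,x4,x6},{x3,x4,x6},{x4,x5,x7}} W23={{x1,x4},{x1,x6},{x1,x4,x6}} W24={{x1,x4},{x1,x6},{x3,x4},{x3,x5},{x3,x6},{x1,x4,x6},{x3,x4,x6},{x3,x6,x7}} W25={{x2,x4}} W26={{x4},{x1,x4},{x2,x4},{x3,x4},{x4,x5},{x4,x6},{x4,x7},{x1,x4,x6},{x3,x4,x6},{x4,x5,x7}} W34={{x1},{x1,x4},{x1,x6},{x1,x4,x6}} W36={{x1,x4},{x1,x4,x6}} W46={{x1,x4},{x3,x4},{x1,x4,x6},{x3,x4,x6}} W56={{x2},{x2,x4}}
  W123={{x1,x6},{x1,x4,x6}} W124={{x1,x6},{x3,x4},{x3,x5},{x3,x6},{x1,x4,x6},{x3,x4,x6},{x3,x6,x7}} W126={{x3,x4},{x4,x6},{x4,x7},{x1,x4,x6},{x3,x4,x6},{x4,x5,x7}} W134={{x1,x6},{x1,x4,x6}} W136={{x1,x4,x6}} W146={{x3,x4},{x1,x4,x6},{x3,x4,x6}} W234={{x1,x4},{x1,x6},{x1,x4,x6}} W236={{x1,x4},{x1,x4,x6}} W246={{x1,x4},{x3,x4},{x1,x4,x6},{x3,x4,x6}} W256={{x2,x4}} W346={{x1,x4},{x1,x4,x6}}
  W1234={{x1,x6},{x1,x4,x6}} W1236={{x1,x4,x6}} W1246={{x3,x4},{x1,x4,x6},{x3,x4,x6}} W1346={{x1,x4,x6}} W2346={{x1,x4},{x1,x4,x6}}
  W12346={{x1,x4,x6}}
components per intersection:
  W1: {{x3},{x6},{x7},{x1,x6},{x3,x4},{x3,x5},{x3,x6},{x3,x7},{x4,x6},{x4,x7},{x5,x7},{x6,x7},{x1,x4,x6},{x3,x4,x6},{x3,x6,x7},{x4,x5,x7}}
  W2: {{x4},{x5},{x6},{x1,x4},{x1,x6},{x2,x4},{x3,x4},{x3,x5},{x3,x6},{x4,x5},{x4,x6},{x4,x7},{x5,x7},{x6,x7},{x1,x4,x6},{x3,x4,x6},{x3,x6,x7},{x4,x5,x7}}
  W3: {{x1},{x1,x4},{x1,x6},{x1,x4,x6}}
  W4: {{x1},{x1,x4},{x1,x6},{x1,x4,x6}} {{x3},{x3,x4},{x3,x5},{x3,x6},{x3,x7},{x3,x4,x6},{x3,x6,x7}}
  W5: {{x2},{x2,x4}}
  W6: {{x2},{x4},{x1,x4},{x2,x4},{x3,x4},{x4,x5},{x4,x6},{x4,x7},{x1,x4,x6},{x3,x4,x6},{x4,x5,x7}}
  W12: {{x6},{x1,x6},{x3,x4},{x3,x6},{x4,x6},{x6,x7},{x1,x4,x6},{x3,x4,x6},{x3,x6,x7}} {{x3,x5}} {{x4,x7},{x5,x7},{x4,x5,x7}}
  W13: {{x1,x6},{x1,x4,x6}}
  W14: {{x3},{x3,x4},{x3,x5},{x3,x6},{x3,x7},{x3,x4,x6},{x3,x6,x7}} {{x1,x6},{x1,x4,x6}}
  W16: {{x3,x4},{x4,x6},{x1,x4,x6},{x3,x4,x6}} {{x4,x7},{x4,x5,x7}}
  W23: {{x1,x4},{x1,x6},{x1,x4,x6}}
  W24: {{x1,x4},{x1,x6},{x1,x4,x6}} {{x3,x4},{x3,x6},{x3,x4,x6},{x3,x6,x7}} {{x3,x5}}
  W25: {{x2,x4}}
  W26: {{x4},{x1,x4},{x2,x4},{x3,x4},{x4,x5},{x4,x6},{x4,x7},{x1,x4,x6},{x3,x4,x6},{x4,x5,x7}}
  W34: {{x1},{x1,x4},{x1,x6},{x1,x4,x6}}
  W36: {{x1,x4},{x1,x4,x6}}
  W46: {{x1,x4},{x1,x4,x6}} {{x3,x4},{x3,x4,x6}}
  W56: {{x2},{x2,x4}}
  W123: {{x1,x6},{x1,x4,x6}}
  W124: {{x1,x6},{x1,x4,x6}} {{x3,x4},{x3,x6},{x3,x4,x6},{x3,x6,x7}} {{x3,x5}}
  W126: {{x3,x4},{x4,x6},{x1,x4,x6},{x3,x4,x6}} {{x4,x7},{x4,x5,x7}}
  W134: {{x1,x6},{x1,x4,x6}}
  W136: {{x1,x4,x6}}
  W146: {{x3,x4},{x3,x4,x6}} {{x1,x4,x6}}
  W234: {{x1,x4},{x1,x6},{x1,x4,x6}}
  W236: {{x1,x4},{x1,x4,x6}}
  W246: {{x1,x4},{x1,x4,x6}} {{x3,x4},{x3,x4,x6}}
  W256: {{x2,x4}}
  W346: {{x1,x4},{x1,x4,x6}}
  W1234: {{x1,x6},{x1,x4,x6}}
  W1236: {{x1,x4,x6}}
  W1246: {{x3,x4},{x3,x4,x6}} {{x1,x4,x6}}
  W1346: {{x1,x4,x6}}
  W2346: {{x1,x4},{x1,x4,x6}}
  W12346: {{x1,x4,x6}}
C dims 7,19,16,6; δ0: rk 6, SNF 1^6; δ1: rk 11, SNF 1^11; δ2: rk 5, SNF 1^5
Ȟ^0 = (7 − 6) − 0 = 1, so Ȟ^0 ≅ Z
Ȟ^1 = (19 − 11) − 6 = 2, so Ȟ^1 ≅ Z^2
Ȟ^2 = (16 − 5) − 11 = 0, so Ȟ^2 ≅ 0

Ȟ^0 = Z,  Ȟ^1 = Z^2,  Ȟ^2 = 0


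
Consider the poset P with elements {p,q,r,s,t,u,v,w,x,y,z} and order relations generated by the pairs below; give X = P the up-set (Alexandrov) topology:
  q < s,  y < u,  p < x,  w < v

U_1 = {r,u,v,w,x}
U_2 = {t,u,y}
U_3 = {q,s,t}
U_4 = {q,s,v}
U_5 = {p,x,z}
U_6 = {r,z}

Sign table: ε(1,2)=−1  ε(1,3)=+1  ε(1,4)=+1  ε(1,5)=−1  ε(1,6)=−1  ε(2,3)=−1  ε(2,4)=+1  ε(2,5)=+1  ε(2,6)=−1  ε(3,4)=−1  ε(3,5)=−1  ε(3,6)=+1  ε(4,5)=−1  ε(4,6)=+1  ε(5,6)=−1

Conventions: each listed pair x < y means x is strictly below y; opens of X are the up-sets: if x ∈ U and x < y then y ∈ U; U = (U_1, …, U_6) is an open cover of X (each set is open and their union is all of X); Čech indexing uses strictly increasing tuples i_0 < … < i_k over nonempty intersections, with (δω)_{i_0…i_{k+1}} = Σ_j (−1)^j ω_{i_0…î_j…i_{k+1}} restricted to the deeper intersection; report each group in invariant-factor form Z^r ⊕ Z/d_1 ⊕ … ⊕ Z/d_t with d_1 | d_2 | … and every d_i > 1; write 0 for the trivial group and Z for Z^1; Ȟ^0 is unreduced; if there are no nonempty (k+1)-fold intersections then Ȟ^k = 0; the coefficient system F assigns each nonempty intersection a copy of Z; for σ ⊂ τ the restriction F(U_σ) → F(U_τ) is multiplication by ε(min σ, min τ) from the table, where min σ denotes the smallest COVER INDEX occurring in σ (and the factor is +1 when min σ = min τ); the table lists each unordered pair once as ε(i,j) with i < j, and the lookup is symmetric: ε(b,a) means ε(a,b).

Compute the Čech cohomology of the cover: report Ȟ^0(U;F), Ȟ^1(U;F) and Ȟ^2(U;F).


intersection data:
  U12={u} U14={v} U15={x} U16={r} U23={t} U34={q,s} U56={z}
C dims 6,7; δ0: rk 6, SNF 1^5·2
Ȟ^0 = (6 − 6) − 0 = 0, so Ȟ^0 ≅ 0
Ȟ^1 = (7 − 0) − 6 = 1 plus torsion [2], so Ȟ^1 ≅ Z ⊕ Z/2
Ȟ^2 = (0 − 0) − 0 = 0, so Ȟ^2 ≅ 0

Ȟ^0 = 0, Ȟ^1 = Z ⊕ Z/2, Ȟ^2 = 0


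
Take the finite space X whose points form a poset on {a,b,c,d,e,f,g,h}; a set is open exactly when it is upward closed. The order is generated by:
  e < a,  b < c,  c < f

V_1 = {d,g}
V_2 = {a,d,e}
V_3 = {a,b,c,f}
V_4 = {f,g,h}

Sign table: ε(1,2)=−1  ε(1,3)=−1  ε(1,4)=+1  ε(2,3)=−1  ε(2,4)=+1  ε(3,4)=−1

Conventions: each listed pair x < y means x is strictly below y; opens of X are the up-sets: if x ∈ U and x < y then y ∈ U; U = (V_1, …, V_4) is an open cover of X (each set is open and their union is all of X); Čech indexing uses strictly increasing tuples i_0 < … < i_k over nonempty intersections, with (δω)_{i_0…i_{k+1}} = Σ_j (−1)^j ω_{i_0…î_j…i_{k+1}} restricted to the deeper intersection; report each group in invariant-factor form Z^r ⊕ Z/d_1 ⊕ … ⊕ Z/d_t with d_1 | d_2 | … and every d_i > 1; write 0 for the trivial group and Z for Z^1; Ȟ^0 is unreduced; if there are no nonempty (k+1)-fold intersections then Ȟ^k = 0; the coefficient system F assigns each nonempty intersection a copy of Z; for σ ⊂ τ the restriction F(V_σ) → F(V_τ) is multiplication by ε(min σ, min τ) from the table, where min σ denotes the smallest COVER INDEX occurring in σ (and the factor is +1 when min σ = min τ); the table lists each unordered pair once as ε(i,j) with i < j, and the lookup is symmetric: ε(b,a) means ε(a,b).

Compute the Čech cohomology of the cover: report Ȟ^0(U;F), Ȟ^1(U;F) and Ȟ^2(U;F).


Ȟ^0 ≅ 0, Ȟ^1 ≅ Z/2, Ȟ^2 ≅ 0

nonempty intersections:
  V12={d} V14={g} V23={a} V34={f}
C dims 4,4; δ0: rk 4, SNF 1^3·2
Ȟ^0: (4−4)−0=0 ⇒ 0
Ȟ^1: (4−0)−4=0 plus torsion [2] ⇒ Z/2
Ȟ^2: (0−0)−0=0 ⇒ 0


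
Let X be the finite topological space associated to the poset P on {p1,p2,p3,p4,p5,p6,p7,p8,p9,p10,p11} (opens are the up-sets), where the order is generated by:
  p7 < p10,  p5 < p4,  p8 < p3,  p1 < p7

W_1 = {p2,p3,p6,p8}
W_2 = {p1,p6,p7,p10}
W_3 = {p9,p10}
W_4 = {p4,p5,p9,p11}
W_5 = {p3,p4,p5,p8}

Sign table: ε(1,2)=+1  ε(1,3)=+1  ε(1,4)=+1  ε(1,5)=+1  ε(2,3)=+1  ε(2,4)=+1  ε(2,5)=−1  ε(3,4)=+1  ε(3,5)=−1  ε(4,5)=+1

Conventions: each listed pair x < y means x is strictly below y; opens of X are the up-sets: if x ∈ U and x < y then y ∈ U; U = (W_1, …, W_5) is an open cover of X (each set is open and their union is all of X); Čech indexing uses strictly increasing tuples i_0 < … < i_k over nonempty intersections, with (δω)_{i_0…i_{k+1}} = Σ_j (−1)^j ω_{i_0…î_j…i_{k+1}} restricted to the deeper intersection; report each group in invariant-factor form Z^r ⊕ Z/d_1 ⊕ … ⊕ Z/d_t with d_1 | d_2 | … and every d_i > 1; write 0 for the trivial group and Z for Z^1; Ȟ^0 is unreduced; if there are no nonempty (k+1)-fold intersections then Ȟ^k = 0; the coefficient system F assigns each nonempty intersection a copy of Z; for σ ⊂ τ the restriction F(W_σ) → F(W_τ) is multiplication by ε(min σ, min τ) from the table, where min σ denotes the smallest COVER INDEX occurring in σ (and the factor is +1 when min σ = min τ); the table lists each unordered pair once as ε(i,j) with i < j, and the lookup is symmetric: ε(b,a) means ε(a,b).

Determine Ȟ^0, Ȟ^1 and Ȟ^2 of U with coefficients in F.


Ȟ^0 ≅ Z,  Ȟ^1 ≅ Z,  Ȟ^2 ≅ 0

nerve of the cover:
  W12={p6} W15={p3,p8} W23={p10} W34={p9} W45={p4,p5}
C dims 5,5; δ0: rk 4, SNF 1^4
Ȟ^0 = (5 − 4) − 0 = 1, so Ȟ^0 ≅ Z
Ȟ^1 = (5 − 0) − 4 = 1, so Ȟ^1 ≅ Z
Ȟ^2 = (0 − 0) − 0 = 0, so Ȟ^2 ≅ 0


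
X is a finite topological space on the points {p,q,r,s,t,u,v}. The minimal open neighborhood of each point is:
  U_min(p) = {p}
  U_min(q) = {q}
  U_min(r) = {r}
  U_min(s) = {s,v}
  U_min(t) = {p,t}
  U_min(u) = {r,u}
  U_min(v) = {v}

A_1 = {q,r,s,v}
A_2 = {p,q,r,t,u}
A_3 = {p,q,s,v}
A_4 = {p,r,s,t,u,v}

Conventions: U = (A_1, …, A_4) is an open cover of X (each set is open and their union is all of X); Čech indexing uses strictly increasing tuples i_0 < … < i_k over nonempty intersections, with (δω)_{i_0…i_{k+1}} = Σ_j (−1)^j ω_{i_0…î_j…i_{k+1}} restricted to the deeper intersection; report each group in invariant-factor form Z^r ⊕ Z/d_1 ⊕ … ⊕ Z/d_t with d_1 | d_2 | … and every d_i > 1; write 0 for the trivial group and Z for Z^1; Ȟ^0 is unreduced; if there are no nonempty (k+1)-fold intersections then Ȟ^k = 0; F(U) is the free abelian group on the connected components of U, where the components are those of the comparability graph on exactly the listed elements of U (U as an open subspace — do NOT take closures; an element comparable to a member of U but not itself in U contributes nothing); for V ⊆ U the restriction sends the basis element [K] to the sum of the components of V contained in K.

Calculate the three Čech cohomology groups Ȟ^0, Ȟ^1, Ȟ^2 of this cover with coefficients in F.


nonempty overlaps:
  A12={q,r} A13={q,s,v} A14={r,s,v} A23={p,q} A24={p,r,t,u} A34={p,s,v}
  A123={q} A124={r} A134={s,v} A234={p}
components per intersection:
  A1: {q} {r} {s,v}
  A2: {p,t} {q} {r,u}
  A3: {p} {q} {s,v}
  A4: {p,t} {r,u} {s,v}
  A12: {q} {r}
  A13: {q} {s,v}
  A14: {r} {s,v}
  A23: {p} {q}
  A24: {p,t} {r,u}
  A34: {p} {s,v}
  A123: {q}
  A124: {r}
  A134: {s,v}
  A234: {p}
C dims 12,12,4; δ0: rk 8, SNF 1^8; δ1: rk 4, SNF 1^4
degree 0: 12−8−0 = 4 → Ȟ^0 ≅ Z^4
degree 1: 12−4−8 = 0 → Ȟ^1 ≅ 0
degree 2: 4−0−4 = 0 → Ȟ^2 ≅ 0

Ȟ^0(U;F) ≅ Z^4; Ȟ^1(U;F) ≅ 0; Ȟ^2(U;F) ≅ 0


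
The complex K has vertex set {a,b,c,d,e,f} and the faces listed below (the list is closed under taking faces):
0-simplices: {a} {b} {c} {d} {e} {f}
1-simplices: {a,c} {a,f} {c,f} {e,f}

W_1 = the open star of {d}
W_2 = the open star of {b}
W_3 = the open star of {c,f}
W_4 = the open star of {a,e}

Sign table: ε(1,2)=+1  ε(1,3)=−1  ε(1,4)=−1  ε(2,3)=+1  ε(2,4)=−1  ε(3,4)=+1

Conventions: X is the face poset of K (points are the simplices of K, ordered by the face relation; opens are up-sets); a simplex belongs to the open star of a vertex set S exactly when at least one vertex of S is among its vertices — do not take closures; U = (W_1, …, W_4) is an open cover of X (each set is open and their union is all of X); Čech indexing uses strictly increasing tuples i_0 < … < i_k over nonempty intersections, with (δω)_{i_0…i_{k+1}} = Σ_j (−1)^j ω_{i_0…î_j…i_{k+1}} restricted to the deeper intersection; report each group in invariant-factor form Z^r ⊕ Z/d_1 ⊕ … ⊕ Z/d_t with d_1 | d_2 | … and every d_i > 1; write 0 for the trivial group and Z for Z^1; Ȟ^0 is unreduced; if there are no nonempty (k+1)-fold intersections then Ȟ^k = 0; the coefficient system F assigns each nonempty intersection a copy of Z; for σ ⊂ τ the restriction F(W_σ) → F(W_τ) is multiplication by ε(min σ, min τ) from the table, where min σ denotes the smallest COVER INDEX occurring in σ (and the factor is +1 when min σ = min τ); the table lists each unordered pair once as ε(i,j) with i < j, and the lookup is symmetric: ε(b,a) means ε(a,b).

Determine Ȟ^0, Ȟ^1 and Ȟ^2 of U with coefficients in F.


nonempty overlaps:
  W1={{d}} W2={{b}} W3={{c},{f},{a,c},{a,f},{c,f},{e,f}} W4={{a},{e},{a,c},{a,f},{e,f}}
  W34={{a,c},{a,f},{e,f}}
C dims 4,1; δ0: rk 1, SNF 1^1
degree 0: 4−1−0 = 3 → Ȟ^0 ≅ Z^3
degree 1: 1−0−1 = 0 → Ȟ^1 ≅ 0
degree 2: 0−0−0 = 0 → Ȟ^2 ≅ 0

Ȟ^0 ≅ Z^3, Ȟ^1 ≅ 0 and Ȟ^2 ≅ 0


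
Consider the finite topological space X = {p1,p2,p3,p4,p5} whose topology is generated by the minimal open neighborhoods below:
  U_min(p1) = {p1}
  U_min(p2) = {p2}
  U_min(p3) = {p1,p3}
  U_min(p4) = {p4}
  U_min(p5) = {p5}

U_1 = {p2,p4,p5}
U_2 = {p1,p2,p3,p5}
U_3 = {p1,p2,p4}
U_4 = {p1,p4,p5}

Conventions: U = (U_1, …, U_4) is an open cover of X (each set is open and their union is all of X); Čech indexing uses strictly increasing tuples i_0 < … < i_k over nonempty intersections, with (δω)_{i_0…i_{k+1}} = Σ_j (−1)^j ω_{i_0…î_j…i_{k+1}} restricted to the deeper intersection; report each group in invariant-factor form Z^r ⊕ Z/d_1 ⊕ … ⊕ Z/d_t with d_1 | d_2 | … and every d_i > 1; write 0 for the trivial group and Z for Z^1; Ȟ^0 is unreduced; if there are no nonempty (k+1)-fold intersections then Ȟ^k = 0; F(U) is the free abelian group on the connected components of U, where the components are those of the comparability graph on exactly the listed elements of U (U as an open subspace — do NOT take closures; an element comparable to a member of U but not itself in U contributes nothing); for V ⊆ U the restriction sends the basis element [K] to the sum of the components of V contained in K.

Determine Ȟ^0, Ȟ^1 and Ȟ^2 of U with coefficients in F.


Ȟ^0 ≅ Z^4, Ȟ^1 ≅ 0 and Ȟ^2 ≅ 0

cover nerve:
  U12={p2,p5} U13={p2,p4} U14={p4,p5} U23={p1,p2} U24={p1,p5} U34={p1,p4}
  U123={p2} U124={p5} U134={p4} U234={p1}
components per intersection:
  U1: {p2} {p4} {p5}
  U2: {p1,p3} {p2} {p5}
  U3: {p1} {p2} {p4}
  U4: {p1} {p4} {p5}
  U12: {p2} {p5}
  U13: {p2} {p4}
  U14: {p4} {p5}
  U23: {p1} {p2}
  U24: {p1} {p5}
  U34: {p1} {p4}
  U123: {p2}
  U124: {p5}
  U134: {p4}
  U234: {p1}
C dims 12,12,4; δ0: rk 8, SNF 1^8; δ1: rk 4, SNF 1^4
Ȟ^0: (12−8)−0=4 ⇒ Z^4
Ȟ^1: (12−4)−8=0 ⇒ 0
Ȟ^2: (4−0)−4=0 ⇒ 0


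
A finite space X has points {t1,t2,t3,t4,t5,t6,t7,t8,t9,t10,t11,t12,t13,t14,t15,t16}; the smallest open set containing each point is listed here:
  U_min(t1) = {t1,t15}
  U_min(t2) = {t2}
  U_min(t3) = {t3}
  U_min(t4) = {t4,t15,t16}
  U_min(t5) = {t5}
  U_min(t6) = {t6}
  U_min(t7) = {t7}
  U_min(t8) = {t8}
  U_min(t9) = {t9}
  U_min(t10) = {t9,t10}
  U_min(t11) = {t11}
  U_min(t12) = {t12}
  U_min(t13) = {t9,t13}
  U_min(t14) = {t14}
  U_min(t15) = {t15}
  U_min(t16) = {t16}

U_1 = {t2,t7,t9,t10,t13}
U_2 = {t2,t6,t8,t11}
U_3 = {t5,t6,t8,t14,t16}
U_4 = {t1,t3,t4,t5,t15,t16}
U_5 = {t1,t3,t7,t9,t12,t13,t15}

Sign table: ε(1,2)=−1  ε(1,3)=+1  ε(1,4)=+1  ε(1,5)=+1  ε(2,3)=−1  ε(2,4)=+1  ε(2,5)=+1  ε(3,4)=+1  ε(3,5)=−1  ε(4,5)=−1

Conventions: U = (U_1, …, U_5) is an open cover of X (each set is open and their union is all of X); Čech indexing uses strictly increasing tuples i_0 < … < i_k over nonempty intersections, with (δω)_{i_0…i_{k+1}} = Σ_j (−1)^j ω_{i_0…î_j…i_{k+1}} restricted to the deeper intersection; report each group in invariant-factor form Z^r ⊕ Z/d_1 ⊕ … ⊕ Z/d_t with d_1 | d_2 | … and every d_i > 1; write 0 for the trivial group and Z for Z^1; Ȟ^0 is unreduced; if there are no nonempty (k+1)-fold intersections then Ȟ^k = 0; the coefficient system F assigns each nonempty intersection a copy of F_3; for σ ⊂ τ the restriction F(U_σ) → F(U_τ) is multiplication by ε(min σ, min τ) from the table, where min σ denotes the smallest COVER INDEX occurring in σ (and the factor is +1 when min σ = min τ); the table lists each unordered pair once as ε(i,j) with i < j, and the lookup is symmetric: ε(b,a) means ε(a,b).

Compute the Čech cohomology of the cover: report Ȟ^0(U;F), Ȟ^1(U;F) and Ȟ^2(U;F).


Ȟ^0 ≅ 0; Ȟ^1 ≅ 0; Ȟ^2 ≅ 0

nonempty intersections:
  U12={t2} U15={t7,t9,t13} U23={t6,t8} U34={t5,t16} U45={t1,t3,t15}
C dims 5,5; δ0: rk_F3 5
Ȟ^0: (5−5)−0=0 ⇒ 0
Ȟ^1: (5−0)−5=0 ⇒ 0
Ȟ^2: (0−0)−0=0 ⇒ 0
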